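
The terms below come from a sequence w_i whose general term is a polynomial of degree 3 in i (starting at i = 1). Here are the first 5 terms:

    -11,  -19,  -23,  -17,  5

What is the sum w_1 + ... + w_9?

1st diffs: -8, -4, 6, 22.
2nd diffs: 4, 10, 16.
3rd diffs: 6, 6 (constant).
So w_i = i^3 - 4i^2 - 3i - 5.
Continuing: 49, 121, 227, 373.
Summing i = 1..9 (9 terms) gives 705.

705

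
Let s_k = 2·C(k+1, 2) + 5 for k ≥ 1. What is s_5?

C(6, 2) = 15, so s_5 = 35.

35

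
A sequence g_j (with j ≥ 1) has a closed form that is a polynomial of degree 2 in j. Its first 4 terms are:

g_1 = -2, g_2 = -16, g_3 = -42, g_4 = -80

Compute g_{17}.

1st diffs: -14, -26, -38.
2nd diffs: -12, -12 (constant).
So g_j = -6j^2 + 4j.
Evaluating at j = 17 gives g_{17} = -1666.

-1666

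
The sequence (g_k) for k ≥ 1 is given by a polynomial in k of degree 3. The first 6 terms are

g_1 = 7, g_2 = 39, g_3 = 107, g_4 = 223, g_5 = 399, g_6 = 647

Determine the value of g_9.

1943

1st diffs: 32, 68, 116, 176, 248.
2nd diffs: 36, 48, 60, 72.
3rd diffs: 12, 12, 12 (constant).
So g_k = 2k^3 + 6k^2 - 1.
Evaluating at k = 9 gives g_9 = 1943.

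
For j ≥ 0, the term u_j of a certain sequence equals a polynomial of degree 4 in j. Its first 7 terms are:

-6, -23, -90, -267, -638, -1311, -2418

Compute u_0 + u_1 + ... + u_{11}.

-60902

1st diffs: -17, -67, -177, -371, -673, -1107.
2nd diffs: -50, -110, -194, -302, -434.
3rd diffs: -60, -84, -108, -132.
4th diffs: -24, -24, -24 (constant).
So u_j = -j^4 - 4j^3 - 6j^2 - 6j - 6.
Continuing: …, -4115, -6582, -10023, -14666, …, u_{11} = -20763.
Summing j = 0..11 (12 terms) gives -60902.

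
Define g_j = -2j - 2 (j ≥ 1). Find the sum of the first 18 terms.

-378

Over j = 1..18: Σj = 171.
Total = (-2)·171 + (-2)·18 = -378.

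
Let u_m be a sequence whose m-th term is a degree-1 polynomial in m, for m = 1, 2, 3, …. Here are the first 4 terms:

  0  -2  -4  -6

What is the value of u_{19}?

-36

1st diffs: -2, -2, -2 (constant).
So u_m = -2m + 2.
Evaluating at m = 19 gives u_{19} = -36.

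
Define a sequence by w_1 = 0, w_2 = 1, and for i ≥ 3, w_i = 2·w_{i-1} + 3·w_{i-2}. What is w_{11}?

Applying the relation repeatedly:
w_3 = 2;  w_4 = 7;  w_5 = 20;  w_6 = 61;  w_7 = 182;  w_8 = 547;  w_9 = 1640;  w_{10} = 4921;  w_{11} = 14762.
(Characteristic roots are 3 and -1.)

14762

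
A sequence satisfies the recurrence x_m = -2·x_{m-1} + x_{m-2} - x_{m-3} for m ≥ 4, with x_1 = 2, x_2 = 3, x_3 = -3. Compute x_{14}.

88395

Iterate the recurrence:
x_4 = 7; x_5 = -20; x_6 = 50; …; x_{11} = -5351; x_{12} = 13628; x_{13} = -34708; x_{14} = 88395.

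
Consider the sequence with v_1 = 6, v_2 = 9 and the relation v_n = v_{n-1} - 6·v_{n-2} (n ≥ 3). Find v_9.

v_3 = -27;  v_4 = -81;  v_5 = 81;  v_6 = 567;  v_7 = 81;  v_8 = -3321;  v_9 = -3807.

-3807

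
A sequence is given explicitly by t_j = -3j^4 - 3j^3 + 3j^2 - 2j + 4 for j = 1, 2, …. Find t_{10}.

-32716

t_{10} = -3·10^4 - 3·10^3 + 3·10^2 - 2·10 + 4 = -32716.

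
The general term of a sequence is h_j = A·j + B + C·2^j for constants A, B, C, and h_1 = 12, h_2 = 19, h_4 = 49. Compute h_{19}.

1048638

Write the equations: A + B + 2C = 12; 2A + B + 4C = 19; 4A + B + 16C = 49.
Subtracting the first from the second: A + 2C = 7.
Subtracting the second from the third: 2A + 12C = 30.
Solving: C = 2, A = 3, then B = 5.
Hence h_{19} = 3·19 + 5 + 2·524288 = 1048638.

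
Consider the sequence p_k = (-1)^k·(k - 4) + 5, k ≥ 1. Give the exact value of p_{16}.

17

(-1)^16 = 1; k - 4 at k=16 is 12; so p_{16} = 17.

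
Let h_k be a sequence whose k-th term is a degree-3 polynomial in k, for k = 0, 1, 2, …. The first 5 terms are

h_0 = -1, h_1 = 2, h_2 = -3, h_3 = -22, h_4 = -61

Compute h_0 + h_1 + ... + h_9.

-2095

1st diffs: 3, -5, -19, -39.
2nd diffs: -8, -14, -20.
3rd diffs: -6, -6 (constant).
Newton forward-difference form: h_k = -1 + 3·C(k,1) + (-8)·C(k,2) + (-6)·C(k,3).
Continuing: …, -126, -223, -358, -537, …, h_9 = -766.
Summing k = 0..9 (10 terms) gives -2095.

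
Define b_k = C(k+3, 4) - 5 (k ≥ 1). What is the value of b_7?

205

C(10, 4) = 210, so b_7 = 205.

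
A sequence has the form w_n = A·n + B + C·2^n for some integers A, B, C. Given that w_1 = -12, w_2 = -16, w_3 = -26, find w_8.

-760

At n = 1, 2, 3: A + B + 2C = -12; 2A + B + 4C = -16; 3A + B + 8C = -26.
Subtracting the first from the second: A + 2C = -4.
Subtracting the second from the third: A + 4C = -10.
Solving: C = -3, A = 2, then B = -8.
Therefore w_8 = 16 + (-8) + (-3)·256 = -760.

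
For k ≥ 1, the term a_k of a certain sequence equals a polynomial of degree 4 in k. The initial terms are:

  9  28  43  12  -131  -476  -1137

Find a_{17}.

1st diffs: 19, 15, -31, -143, -345, -661.
2nd diffs: -4, -46, -112, -202, -316.
3rd diffs: -42, -66, -90, -114.
4th diffs: -24, -24, -24 (constant).
Newton forward-difference form: a_k = 9 + 19·C(k-1,1) + (-4)·C(k-1,2) + (-42)·C(k-1,3) + (-24)·C(k-1,4).
At k = 17: k-1 = 16, so a_{17} = 9 + 304 - 480 - 23520 - 43680 = -67367.

-67367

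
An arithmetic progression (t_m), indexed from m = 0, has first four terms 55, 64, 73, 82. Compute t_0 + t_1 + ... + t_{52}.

15317

Common difference d = 9.
t_m = 55 + (m - 0)·9.
t_{52} = 523; S = 53·(55 + 523)/2 = 15317.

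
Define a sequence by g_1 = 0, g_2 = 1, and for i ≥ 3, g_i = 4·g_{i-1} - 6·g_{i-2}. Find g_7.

-80

g_3 = 4  g_4 = 10  g_5 = 16  g_6 = 4  g_7 = -80.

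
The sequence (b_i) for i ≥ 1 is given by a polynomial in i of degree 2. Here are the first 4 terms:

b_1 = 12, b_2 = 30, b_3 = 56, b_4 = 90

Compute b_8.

306

1st diffs: 18, 26, 34.
2nd diffs: 8, 8 (constant).
Newton forward-difference form: b_i = 12 + 18·C(i-1,1) + 8·C(i-1,2).
At i = 8: i-1 = 7, so b_8 = 12 + 126 + 168 = 306.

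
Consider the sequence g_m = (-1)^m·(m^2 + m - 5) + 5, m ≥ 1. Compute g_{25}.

-640

(-1)^25 = -1; m^2 + m - 5 at m=25 is 645; so g_{25} = -640.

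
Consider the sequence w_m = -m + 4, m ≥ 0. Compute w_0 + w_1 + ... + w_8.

0

Over m = 0..8: Σm = 36.
Total = (-1)·36 + (4)·9 = 0.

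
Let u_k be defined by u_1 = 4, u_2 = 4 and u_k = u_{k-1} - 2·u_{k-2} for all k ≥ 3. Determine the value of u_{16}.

372

Step forward from the initial values:
u_3 = -4;  u_4 = -12;  u_5 = -4;  …;  u_{13} = -4;  u_{14} = -364;  u_{15} = -356;  u_{16} = 372.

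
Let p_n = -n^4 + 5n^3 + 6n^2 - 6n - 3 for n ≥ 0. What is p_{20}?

-117723

p_{20} = -1·20^4 + 5·20^3 + 6·20^2 - 6·20 - 3 = -117723.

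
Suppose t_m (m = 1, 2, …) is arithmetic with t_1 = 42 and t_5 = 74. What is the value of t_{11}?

Common difference d = (74 - 42) / (5 - 1) = 8.
t_m = 42 + (m - 1)·8.
t_{11} = 42 + 10·8 = 122.

122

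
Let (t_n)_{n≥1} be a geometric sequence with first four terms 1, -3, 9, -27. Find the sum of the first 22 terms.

-7845264902

Common ratio r = -3.
t_n = 1·(-3)^(n-1).
S = 1·((-3)^22 - 1)/(-3 - 1) = 1·(31381059609 - 1)/(-4) = -7845264902.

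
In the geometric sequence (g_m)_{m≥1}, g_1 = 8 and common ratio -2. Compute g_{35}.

137438953472

g_m = 8·(-2)^(m-1).
g_{35} = 8·(-2)^34 = 137438953472.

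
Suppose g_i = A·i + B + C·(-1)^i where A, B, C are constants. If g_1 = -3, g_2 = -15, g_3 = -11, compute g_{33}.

Write the equations: A + B - C = -3; 2A + B + C = -15; 3A + B - C = -11.
Subtracting the first from the second: A + 2C = -12.
Subtracting the second from the third: A - 2C = 4.
Solving: C = -4, A = -4, then B = -3.
So g_i = -4·i + (-3) + (-4)·(-1)^i; at i=33 this is -131.

-131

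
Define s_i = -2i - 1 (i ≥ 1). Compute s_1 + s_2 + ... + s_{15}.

-255

Over i = 1..15: Σi = 120.
Total = (-2)·120 + (-1)·15 = -255.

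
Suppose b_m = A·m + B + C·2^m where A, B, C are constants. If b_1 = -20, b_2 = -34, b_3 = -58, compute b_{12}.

-20534

At m = 1, 2, 3: A + B + 2C = -20; 2A + B + 4C = -34; 3A + B + 8C = -58.
Subtracting the first from the second: A + 2C = -14.
Subtracting the second from the third: A + 4C = -24.
Solving: C = -5, A = -4, then B = -6.
Hence b_{12} = -4·12 + (-6) + (-5)·4096 = -20534.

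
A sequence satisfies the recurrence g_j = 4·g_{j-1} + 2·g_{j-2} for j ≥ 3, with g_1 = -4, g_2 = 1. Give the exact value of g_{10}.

Applying the relation repeatedly:
g_3 = -4; g_4 = -14; g_5 = -64; g_6 = -284; g_7 = -1264; g_8 = -5624; g_9 = -25024; g_{10} = -111344.

-111344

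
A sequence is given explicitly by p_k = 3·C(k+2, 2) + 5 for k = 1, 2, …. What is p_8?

140

C(10, 2) = 45, so p_8 = 140.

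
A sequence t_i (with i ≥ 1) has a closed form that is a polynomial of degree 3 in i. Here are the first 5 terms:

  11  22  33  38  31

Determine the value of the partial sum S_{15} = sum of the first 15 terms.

1st diffs: 11, 11, 5, -7.
2nd diffs: 0, -6, -12.
3rd diffs: -6, -6 (constant).
So t_i = -i^3 + 6i^2 + 6.
Continuing: …, 6, -43, -122, -237, …, t_{15} = -2019.
Summing i = 1..15 (15 terms) gives -6870.

-6870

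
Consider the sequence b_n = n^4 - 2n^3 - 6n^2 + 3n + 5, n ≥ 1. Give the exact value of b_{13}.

b_{13} = 1·13^4 - 2·13^3 - 6·13^2 + 3·13 + 5 = 23197.

23197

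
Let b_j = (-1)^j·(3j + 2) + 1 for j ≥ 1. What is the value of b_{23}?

-70

(-1)^23 = -1; 3j + 2 at j=23 is 71; so b_{23} = -70.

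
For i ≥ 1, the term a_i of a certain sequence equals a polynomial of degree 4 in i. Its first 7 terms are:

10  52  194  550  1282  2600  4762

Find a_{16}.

1st diffs: 42, 142, 356, 732, 1318, 2162.
2nd diffs: 100, 214, 376, 586, 844.
3rd diffs: 114, 162, 210, 258.
4th diffs: 48, 48, 48 (constant).
Newton forward-difference form: a_i = 10 + 42·C(i-1,1) + 100·C(i-1,2) + 114·C(i-1,3) + 48·C(i-1,4).
At i = 16: i-1 = 15, so a_{16} = 10 + 630 + 10500 + 51870 + 65520 = 128530.

128530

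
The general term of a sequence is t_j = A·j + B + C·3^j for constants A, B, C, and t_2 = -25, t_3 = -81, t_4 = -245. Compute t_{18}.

-1162261497

Plug in j = 2, 3, 4: 2A + B + 9C = -25; 3A + B + 27C = -81; 4A + B + 81C = -245.
Subtracting the first from the second: A + 18C = -56.
Subtracting the second from the third: A + 54C = -164.
Solving: C = -3, A = -2, then B = 6.
Hence t_{18} = -2·18 + 6 + (-3)·387420489 = -1162261497.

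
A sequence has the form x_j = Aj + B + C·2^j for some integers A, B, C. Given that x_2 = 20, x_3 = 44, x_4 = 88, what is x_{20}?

The three given values yield: 2A + B + 4C = 20; 3A + B + 8C = 44; 4A + B + 16C = 88.
Subtracting the first from the second: A + 4C = 24.
Subtracting the second from the third: A + 8C = 44.
Solving: C = 5, A = 4, then B = -8.
Therefore x_{20} = 80 + (-8) + 5·1048576 = 5242952.

5242952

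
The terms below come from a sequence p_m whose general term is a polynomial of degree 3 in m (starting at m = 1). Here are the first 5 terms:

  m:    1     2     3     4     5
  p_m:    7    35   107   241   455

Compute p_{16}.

13237

1st diffs: 28, 72, 134, 214.
2nd diffs: 44, 62, 80.
3rd diffs: 18, 18 (constant).
So p_m = 3m^3 + 4m^2 - 5m + 5.
Evaluating at m = 16 gives p_{16} = 13237.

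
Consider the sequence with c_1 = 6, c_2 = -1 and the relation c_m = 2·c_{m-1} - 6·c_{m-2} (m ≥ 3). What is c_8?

-2248

Iterate the recurrence:
c_3 = -38;  c_4 = -70;  c_5 = 88;  c_6 = 596;  c_7 = 664;  c_8 = -2248.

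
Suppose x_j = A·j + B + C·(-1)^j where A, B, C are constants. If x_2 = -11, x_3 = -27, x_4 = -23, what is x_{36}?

The three given values yield: 2A + B + C = -11; 3A + B - C = -27; 4A + B + C = -23.
Subtracting the first from the second: A - 2C = -16.
Subtracting the second from the third: A + 2C = 4.
Solving: C = 5, A = -6, then B = -4.
So x_j = -6·j + (-4) + 5·(-1)^j; at j=36 this is -215.

-215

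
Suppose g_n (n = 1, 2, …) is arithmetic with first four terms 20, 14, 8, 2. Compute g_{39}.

Common difference d = -6.
g_n = 20 + (n - 1)·(-6).
g_{39} = 20 + 38·(-6) = -208.

-208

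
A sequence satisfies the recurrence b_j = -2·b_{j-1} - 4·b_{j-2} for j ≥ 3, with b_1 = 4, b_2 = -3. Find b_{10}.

Step forward from the initial values:
b_3 = -10;  b_4 = 32;  b_5 = -24;  b_6 = -80;  b_7 = 256;  b_8 = -192;  b_9 = -640;  b_{10} = 2048.

2048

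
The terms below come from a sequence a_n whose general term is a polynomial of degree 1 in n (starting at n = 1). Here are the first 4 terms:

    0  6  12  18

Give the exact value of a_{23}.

132

1st diffs: 6, 6, 6 (constant).
So a_n = 6n - 6.
Evaluating at n = 23 gives a_{23} = 132.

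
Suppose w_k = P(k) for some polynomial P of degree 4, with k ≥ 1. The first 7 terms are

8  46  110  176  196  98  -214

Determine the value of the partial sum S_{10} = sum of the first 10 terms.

-6178

1st diffs: 38, 64, 66, 20, -98, -312.
2nd diffs: 26, 2, -46, -118, -214.
3rd diffs: -24, -48, -72, -96.
4th diffs: -24, -24, -24 (constant).
Newton forward-difference form: w_k = 8 + 38·C(k-1,1) + 26·C(k-1,2) + (-24)·C(k-1,3) + (-24)·C(k-1,4).
Continuing: -860, -1984, -3754.
Summing k = 1..10 (10 terms) gives -6178.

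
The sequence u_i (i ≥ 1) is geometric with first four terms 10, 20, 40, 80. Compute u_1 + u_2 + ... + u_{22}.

Common ratio r = 2.
u_i = 10·2^(i-1).
S = 10·(2^22 - 1)/(2 - 1) = 10·(4194304 - 1)/(1) = 41943030.

41943030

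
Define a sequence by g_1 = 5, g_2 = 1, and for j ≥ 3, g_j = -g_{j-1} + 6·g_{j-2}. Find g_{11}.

Iterate the recurrence:
g_3 = 29;  g_4 = -23;  g_5 = 197;  g_6 = -335;  g_7 = 1517;  g_8 = -3527;  g_9 = 12629;  g_{10} = -33791;  g_{11} = 109565.
(Characteristic roots are 2 and -3.)

109565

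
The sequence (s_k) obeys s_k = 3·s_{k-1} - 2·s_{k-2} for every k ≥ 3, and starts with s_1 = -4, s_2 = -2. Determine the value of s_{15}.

Iterate the recurrence:
s_3 = 2  s_4 = 10  s_5 = 26  …  s_{12} = 4090  s_{13} = 8186  s_{14} = 16378  s_{15} = 32762.
(Characteristic roots are 2 and 1.)

32762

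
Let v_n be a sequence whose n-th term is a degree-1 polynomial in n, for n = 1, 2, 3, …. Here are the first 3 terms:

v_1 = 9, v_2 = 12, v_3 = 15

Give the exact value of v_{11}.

39

1st diffs: 3, 3 (constant).
So v_n = 3n + 6.
Evaluating at n = 11 gives v_{11} = 39.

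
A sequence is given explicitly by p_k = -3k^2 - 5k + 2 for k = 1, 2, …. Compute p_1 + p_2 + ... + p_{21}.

Over k = 1..21: Σk = 231, Σk² = 3311.
Total = (-3)·3311 + (-5)·231 + (2)·21 = -11046.

-11046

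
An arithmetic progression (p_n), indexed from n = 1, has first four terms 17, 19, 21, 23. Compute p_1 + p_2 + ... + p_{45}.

2745

Common difference d = 2.
p_n = 17 + (n - 1)·2.
p_{45} = 105; S = 45·(17 + 105)/2 = 2745.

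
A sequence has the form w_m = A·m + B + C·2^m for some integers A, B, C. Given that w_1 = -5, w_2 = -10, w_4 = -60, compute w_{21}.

-10485655

Write the equations: A + B + 2C = -5; 2A + B + 4C = -10; 4A + B + 16C = -60.
Subtracting the first from the second: A + 2C = -5.
Subtracting the second from the third: 2A + 12C = -50.
Solving: C = -5, A = 5, then B = 0.
So w_m = 5·m + 0 + (-5)·2^m; at m=21 this is -10485655.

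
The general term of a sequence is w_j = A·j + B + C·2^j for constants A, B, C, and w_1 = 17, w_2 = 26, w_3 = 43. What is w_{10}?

The three given values yield: A + B + 2C = 17; 2A + B + 4C = 26; 3A + B + 8C = 43.
Subtracting the first from the second: A + 2C = 9.
Subtracting the second from the third: A + 4C = 17.
Solving: C = 4, A = 1, then B = 8.
Therefore w_{10} = 10 + 8 + 4·1024 = 4114.

4114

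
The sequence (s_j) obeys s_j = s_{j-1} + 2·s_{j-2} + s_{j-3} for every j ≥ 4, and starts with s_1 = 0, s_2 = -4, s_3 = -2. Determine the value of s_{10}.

Compute successive terms:
s_4 = -10, s_5 = -18, s_6 = -40, s_7 = -86, s_8 = -184, s_9 = -396, s_{10} = -850.

-850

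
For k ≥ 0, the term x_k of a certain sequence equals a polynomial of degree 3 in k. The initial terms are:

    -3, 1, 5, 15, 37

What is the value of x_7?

1st diffs: 4, 4, 10, 22.
2nd diffs: 0, 6, 12.
3rd diffs: 6, 6 (constant).
So x_k = k^3 - 3k^2 + 6k - 3.
Evaluating at k = 7 gives x_7 = 235.

235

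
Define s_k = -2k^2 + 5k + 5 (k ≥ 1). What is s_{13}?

s_{13} = -2·13^2 + 5·13 + 5 = -268.

-268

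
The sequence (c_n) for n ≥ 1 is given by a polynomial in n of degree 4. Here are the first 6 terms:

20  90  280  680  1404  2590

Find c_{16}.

1st diffs: 70, 190, 400, 724, 1186.
2nd diffs: 120, 210, 324, 462.
3rd diffs: 90, 114, 138.
4th diffs: 24, 24 (constant).
Newton forward-difference form: c_n = 20 + 70·C(n-1,1) + 120·C(n-1,2) + 90·C(n-1,3) + 24·C(n-1,4).
At n = 16: n-1 = 15, so c_{16} = 20 + 1050 + 12600 + 40950 + 32760 = 87380.

87380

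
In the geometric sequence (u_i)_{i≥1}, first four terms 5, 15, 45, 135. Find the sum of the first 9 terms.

49205

Common ratio r = 3.
u_i = 5·3^(i-1).
S = 5·(3^9 - 1)/(3 - 1) = 5·(19683 - 1)/(2) = 49205.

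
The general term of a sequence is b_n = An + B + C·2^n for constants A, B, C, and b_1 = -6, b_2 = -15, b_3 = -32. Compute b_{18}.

The three given values yield: A + B + 2C = -6; 2A + B + 4C = -15; 3A + B + 8C = -32.
Subtracting the first from the second: A + 2C = -9.
Subtracting the second from the third: A + 4C = -17.
Solving: C = -4, A = -1, then B = 3.
Therefore b_{18} = -18 + 3 + (-4)·262144 = -1048591.

-1048591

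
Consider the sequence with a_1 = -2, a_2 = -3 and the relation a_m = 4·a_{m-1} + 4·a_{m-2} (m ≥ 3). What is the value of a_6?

Iterate the recurrence:
a_3 = -20; a_4 = -92; a_5 = -448; a_6 = -2160.

-2160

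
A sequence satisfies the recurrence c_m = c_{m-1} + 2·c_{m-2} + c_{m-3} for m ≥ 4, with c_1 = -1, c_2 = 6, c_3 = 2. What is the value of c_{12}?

Applying the relation repeatedly:
c_4 = 13;  c_5 = 23;  c_6 = 51;  c_7 = 110;  c_8 = 235;  c_9 = 506;  c_{10} = 1086;  c_{11} = 2333;  c_{12} = 5011.

5011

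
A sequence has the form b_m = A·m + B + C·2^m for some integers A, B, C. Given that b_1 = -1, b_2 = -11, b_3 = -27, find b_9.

-1563

At m = 1, 2, 3: A + B + 2C = -1; 2A + B + 4C = -11; 3A + B + 8C = -27.
Subtracting the first from the second: A + 2C = -10.
Subtracting the second from the third: A + 4C = -16.
Solving: C = -3, A = -4, then B = 9.
Therefore b_9 = -36 + 9 + (-3)·512 = -1563.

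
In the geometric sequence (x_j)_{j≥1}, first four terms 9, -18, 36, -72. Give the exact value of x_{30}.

Common ratio r = -2.
x_j = 9·(-2)^(j-1).
x_{30} = 9·(-2)^29 = -4831838208.

-4831838208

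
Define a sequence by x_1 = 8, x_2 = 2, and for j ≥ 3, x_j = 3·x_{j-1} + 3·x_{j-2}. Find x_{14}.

60782562

Step forward from the initial values:
x_3 = 30;  x_4 = 96;  x_5 = 378;  …;  x_{11} = 1115370;  x_{12} = 4228686;  x_{13} = 16032168;  x_{14} = 60782562.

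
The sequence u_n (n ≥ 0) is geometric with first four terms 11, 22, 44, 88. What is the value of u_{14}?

Common ratio r = 2.
u_n = 11·2^(n-0).
u_{14} = 11·2^14 = 180224.

180224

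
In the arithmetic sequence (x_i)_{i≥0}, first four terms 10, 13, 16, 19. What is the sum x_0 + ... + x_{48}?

4018

Common difference d = 3.
x_i = 10 + (i - 0)·3.
x_{48} = 154; S = 49·(10 + 154)/2 = 4018.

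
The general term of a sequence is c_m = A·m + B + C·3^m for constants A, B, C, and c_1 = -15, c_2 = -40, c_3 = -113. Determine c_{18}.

Write the equations: A + B + 3C = -15; 2A + B + 9C = -40; 3A + B + 27C = -113.
Subtracting the first from the second: A + 6C = -25.
Subtracting the second from the third: A + 18C = -73.
Solving: C = -4, A = -1, then B = -2.
Therefore c_{18} = -18 + (-2) + (-4)·387420489 = -1549681976.

-1549681976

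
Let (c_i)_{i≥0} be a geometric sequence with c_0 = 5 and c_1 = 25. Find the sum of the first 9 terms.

Common ratio r = 5.
c_i = 5·5^(i-0).
S = 5·(5^9 - 1)/(5 - 1) = 5·(1953125 - 1)/(4) = 2441405.

2441405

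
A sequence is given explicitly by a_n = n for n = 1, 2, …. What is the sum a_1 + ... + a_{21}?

Over n = 1..21: Σn = 231.
Total = (1)·231 = 231.

231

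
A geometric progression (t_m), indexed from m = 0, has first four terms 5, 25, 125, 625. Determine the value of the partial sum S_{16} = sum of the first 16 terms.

Common ratio r = 5.
t_m = 5·5^(m-0).
S = 5·(5^16 - 1)/(5 - 1) = 5·(152587890625 - 1)/(4) = 190734863280.

190734863280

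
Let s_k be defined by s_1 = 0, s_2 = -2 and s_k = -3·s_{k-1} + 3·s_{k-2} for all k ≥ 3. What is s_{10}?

Applying the relation repeatedly:
s_3 = 6  s_4 = -24  s_5 = 90  s_6 = -342  s_7 = 1296  s_8 = -4914  s_9 = 18630  s_{10} = -70632.

-70632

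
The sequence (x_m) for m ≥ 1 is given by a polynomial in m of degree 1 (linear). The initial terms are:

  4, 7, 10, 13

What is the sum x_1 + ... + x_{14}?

1st diffs: 3, 3, 3 (constant).
So x_m = 3m + 1.
Continuing: …, 16, 19, 22, 25, …, x_{14} = 43.
Summing m = 1..14 (14 terms) gives 329.

329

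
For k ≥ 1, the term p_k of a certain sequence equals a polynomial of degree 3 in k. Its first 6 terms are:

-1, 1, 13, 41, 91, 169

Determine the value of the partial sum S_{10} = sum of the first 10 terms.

2540

1st diffs: 2, 12, 28, 50, 78.
2nd diffs: 10, 16, 22, 28.
3rd diffs: 6, 6, 6 (constant).
So p_k = k^3 - k^2 - 2k + 1.
Continuing: 281, 433, 631, 881.
Summing k = 1..10 (10 terms) gives 2540.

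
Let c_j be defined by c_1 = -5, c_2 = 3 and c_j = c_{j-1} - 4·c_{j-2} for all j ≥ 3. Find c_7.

199

Applying the relation repeatedly:
c_3 = 23, c_4 = 11, c_5 = -81, c_6 = -125, c_7 = 199.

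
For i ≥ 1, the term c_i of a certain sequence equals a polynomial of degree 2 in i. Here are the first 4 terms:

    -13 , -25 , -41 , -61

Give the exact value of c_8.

1st diffs: -12, -16, -20.
2nd diffs: -4, -4 (constant).
Newton forward-difference form: c_i = -13 + (-12)·C(i-1,1) + (-4)·C(i-1,2).
At i = 8: i-1 = 7, so c_8 = -13 - 84 - 84 = -181.

-181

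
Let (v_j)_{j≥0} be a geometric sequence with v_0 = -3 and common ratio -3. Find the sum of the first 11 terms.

-132861

v_j = (-3)·(-3)^(j-0).
S = (-3)·((-3)^11 - 1)/(-3 - 1) = (-3)·(-177147 - 1)/(-4) = -132861.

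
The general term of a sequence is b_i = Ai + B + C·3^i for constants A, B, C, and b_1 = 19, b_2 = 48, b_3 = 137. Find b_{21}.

52301765999

At i = 1, 2, 3: A + B + 3C = 19; 2A + B + 9C = 48; 3A + B + 27C = 137.
Subtracting the first from the second: A + 6C = 29.
Subtracting the second from the third: A + 18C = 89.
Solving: C = 5, A = -1, then B = 5.
Hence b_{21} = -1·21 + 5 + 5·10460353203 = 52301765999.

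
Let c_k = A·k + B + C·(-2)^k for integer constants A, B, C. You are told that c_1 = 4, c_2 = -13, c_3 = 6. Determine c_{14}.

-32833

The three given values yield: A + B - 2C = 4; 2A + B + 4C = -13; 3A + B - 8C = 6.
Subtracting the first from the second: A + 6C = -17.
Subtracting the second from the third: A - 12C = 19.
Solving: C = -2, A = -5, then B = 5.
So c_k = -5·k + 5 + (-2)·(-2)^k; at k=14 this is -32833.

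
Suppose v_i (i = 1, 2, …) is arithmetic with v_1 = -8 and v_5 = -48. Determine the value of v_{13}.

-128

Common difference d = (-48 - (-8)) / (5 - 1) = -10.
v_i = -8 + (i - 1)·(-10).
v_{13} = -8 + 12·(-10) = -128.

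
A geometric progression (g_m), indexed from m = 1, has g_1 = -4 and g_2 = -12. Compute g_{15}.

-19131876

Common ratio r = 3.
g_m = (-4)·3^(m-1).
g_{15} = (-4)·3^14 = -19131876.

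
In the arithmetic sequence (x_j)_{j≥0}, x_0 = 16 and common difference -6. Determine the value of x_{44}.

-248

x_j = 16 + (j - 0)·(-6).
x_{44} = 16 + 44·(-6) = -248.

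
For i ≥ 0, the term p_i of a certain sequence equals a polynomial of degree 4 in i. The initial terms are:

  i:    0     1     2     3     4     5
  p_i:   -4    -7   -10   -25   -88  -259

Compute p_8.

1st diffs: -3, -3, -15, -63, -171.
2nd diffs: 0, -12, -48, -108.
3rd diffs: -12, -36, -60.
4th diffs: -24, -24 (constant).
Newton forward-difference form: p_i = -4 + (-3)·C(i,1) + (-12)·C(i,3) + (-24)·C(i,4).
At i = 8: i = 8, so p_8 = -4 - 24 - 672 - 1680 = -2380.

-2380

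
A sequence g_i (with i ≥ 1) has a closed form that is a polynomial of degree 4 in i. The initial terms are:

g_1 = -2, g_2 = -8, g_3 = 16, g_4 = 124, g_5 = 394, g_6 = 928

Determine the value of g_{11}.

12808

1st diffs: -6, 24, 108, 270, 534.
2nd diffs: 30, 84, 162, 264.
3rd diffs: 54, 78, 102.
4th diffs: 24, 24 (constant).
Newton forward-difference form: g_i = -2 + (-6)·C(i-1,1) + 30·C(i-1,2) + 54·C(i-1,3) + 24·C(i-1,4).
At i = 11: i-1 = 10, so g_{11} = -2 - 60 + 1350 + 6480 + 5040 = 12808.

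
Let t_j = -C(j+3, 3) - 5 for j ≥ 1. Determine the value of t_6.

-89

C(9, 3) = 84, so t_6 = -89.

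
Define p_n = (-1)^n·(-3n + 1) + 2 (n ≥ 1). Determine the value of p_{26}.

(-1)^26 = 1; -3n + 1 at n=26 is -77; so p_{26} = -75.

-75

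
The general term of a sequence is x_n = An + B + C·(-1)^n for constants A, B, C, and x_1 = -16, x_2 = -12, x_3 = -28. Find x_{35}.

-220

Write the equations: A + B - C = -16; 2A + B + C = -12; 3A + B - C = -28.
Subtracting the first from the second: A + 2C = 4.
Subtracting the second from the third: A - 2C = -16.
Solving: C = 5, A = -6, then B = -5.
Hence x_{35} = -6·35 + (-5) + 5·(-1) = -220.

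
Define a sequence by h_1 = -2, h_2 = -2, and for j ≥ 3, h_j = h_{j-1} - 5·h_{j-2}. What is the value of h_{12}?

6048

Step forward from the initial values:
h_3 = 8, h_4 = 18, h_5 = -22, h_6 = -112, h_7 = -2, h_8 = 558, h_9 = 568, h_{10} = -2222, h_{11} = -5062, h_{12} = 6048.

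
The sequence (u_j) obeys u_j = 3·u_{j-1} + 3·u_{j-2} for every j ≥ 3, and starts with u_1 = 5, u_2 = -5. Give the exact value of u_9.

Step forward from the initial values:
u_3 = 0;  u_4 = -15;  u_5 = -45;  u_6 = -180;  u_7 = -675;  u_8 = -2565;  u_9 = -9720.

-9720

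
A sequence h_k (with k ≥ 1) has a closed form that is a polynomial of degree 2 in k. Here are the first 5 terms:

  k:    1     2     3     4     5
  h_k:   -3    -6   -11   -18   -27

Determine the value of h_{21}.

-443

1st diffs: -3, -5, -7, -9.
2nd diffs: -2, -2, -2 (constant).
So h_k = -k^2 - 2.
Evaluating at k = 21 gives h_{21} = -443.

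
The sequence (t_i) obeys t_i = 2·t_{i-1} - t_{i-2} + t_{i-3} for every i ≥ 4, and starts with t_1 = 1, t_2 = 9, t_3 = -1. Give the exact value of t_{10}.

t_4 = -10  t_5 = -10  t_6 = -11  t_7 = -22  t_8 = -43  t_9 = -75  t_{10} = -129.

-129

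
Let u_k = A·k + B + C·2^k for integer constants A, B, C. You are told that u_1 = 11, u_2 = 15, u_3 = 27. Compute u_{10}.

4063

At k = 1, 2, 3: A + B + 2C = 11; 2A + B + 4C = 15; 3A + B + 8C = 27.
Subtracting the first from the second: A + 2C = 4.
Subtracting the second from the third: A + 4C = 12.
Solving: C = 4, A = -4, then B = 7.
Hence u_{10} = -4·10 + 7 + 4·1024 = 4063.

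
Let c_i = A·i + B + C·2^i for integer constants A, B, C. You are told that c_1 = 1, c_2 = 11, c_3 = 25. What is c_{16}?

131159

Write the equations: A + B + 2C = 1; 2A + B + 4C = 11; 3A + B + 8C = 25.
Subtracting the first from the second: A + 2C = 10.
Subtracting the second from the third: A + 4C = 14.
Solving: C = 2, A = 6, then B = -9.
So c_i = 6·i + (-9) + 2·2^i; at i=16 this is 131159.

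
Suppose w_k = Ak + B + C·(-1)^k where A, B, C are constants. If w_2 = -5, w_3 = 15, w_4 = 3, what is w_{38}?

139

The three given values yield: 2A + B + C = -5; 3A + B - C = 15; 4A + B + C = 3.
Subtracting the first from the second: A - 2C = 20.
Subtracting the second from the third: A + 2C = -12.
Solving: C = -8, A = 4, then B = -5.
Hence w_{38} = 4·38 + (-5) + (-8)·1 = 139.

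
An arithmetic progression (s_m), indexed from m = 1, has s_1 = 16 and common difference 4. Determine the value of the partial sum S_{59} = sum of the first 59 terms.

7788

s_m = 16 + (m - 1)·4.
s_{59} = 248; S = 59·(16 + 248)/2 = 7788.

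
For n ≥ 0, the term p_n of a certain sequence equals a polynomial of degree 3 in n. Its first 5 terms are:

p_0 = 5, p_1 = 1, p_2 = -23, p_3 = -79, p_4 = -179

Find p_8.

-1259

1st diffs: -4, -24, -56, -100.
2nd diffs: -20, -32, -44.
3rd diffs: -12, -12 (constant).
Newton forward-difference form: p_n = 5 + (-4)·C(n,1) + (-20)·C(n,2) + (-12)·C(n,3).
At n = 8: n = 8, so p_8 = 5 - 32 - 560 - 672 = -1259.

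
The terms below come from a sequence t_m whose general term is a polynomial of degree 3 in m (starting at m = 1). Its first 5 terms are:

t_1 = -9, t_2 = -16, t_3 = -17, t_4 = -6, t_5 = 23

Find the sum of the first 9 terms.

927

1st diffs: -7, -1, 11, 29.
2nd diffs: 6, 12, 18.
3rd diffs: 6, 6 (constant).
So t_m = m^3 - 3m^2 - 5m - 2.
Continuing: 76, 159, 278, 439.
Summing m = 1..9 (9 terms) gives 927.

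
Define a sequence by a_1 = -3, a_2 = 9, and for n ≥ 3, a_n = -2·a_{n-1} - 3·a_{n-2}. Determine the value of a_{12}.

-2169

Step forward from the initial values:
a_3 = -9  a_4 = -9  a_5 = 45  a_6 = -63  a_7 = -9  a_8 = 207  a_9 = -387  a_{10} = 153  a_{11} = 855  a_{12} = -2169.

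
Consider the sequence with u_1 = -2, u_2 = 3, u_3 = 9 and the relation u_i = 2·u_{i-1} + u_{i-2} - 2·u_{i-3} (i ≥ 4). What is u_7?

Applying the relation repeatedly:
u_4 = 25;  u_5 = 53;  u_6 = 113;  u_7 = 229.

229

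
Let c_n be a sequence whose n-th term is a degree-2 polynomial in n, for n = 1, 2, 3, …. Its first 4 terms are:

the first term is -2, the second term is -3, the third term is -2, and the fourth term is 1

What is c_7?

22

1st diffs: -1, 1, 3.
2nd diffs: 2, 2 (constant).
Newton forward-difference form: c_n = -2 + (-1)·C(n-1,1) + 2·C(n-1,2).
At n = 7: n-1 = 6, so c_7 = -2 - 6 + 30 = 22.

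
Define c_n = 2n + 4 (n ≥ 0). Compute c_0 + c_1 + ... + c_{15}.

Over n = 0..15: Σn = 120.
Total = (2)·120 + (4)·16 = 304.

304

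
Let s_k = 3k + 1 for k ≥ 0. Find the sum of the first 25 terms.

Over k = 0..24: Σk = 300.
Total = (3)·300 + (1)·25 = 925.

925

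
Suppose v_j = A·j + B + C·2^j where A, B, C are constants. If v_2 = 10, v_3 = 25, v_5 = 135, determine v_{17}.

Plug in j = 2, 3, 5: 2A + B + 4C = 10; 3A + B + 8C = 25; 5A + B + 32C = 135.
Subtracting the first from the second: A + 4C = 15.
Subtracting the second from the third: 2A + 24C = 110.
Solving: C = 5, A = -5, then B = 0.
Hence v_{17} = -5·17 + 0 + 5·131072 = 655275.

655275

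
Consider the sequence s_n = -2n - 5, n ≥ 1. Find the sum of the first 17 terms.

Over n = 1..17: Σn = 153.
Total = (-2)·153 + (-5)·17 = -391.

-391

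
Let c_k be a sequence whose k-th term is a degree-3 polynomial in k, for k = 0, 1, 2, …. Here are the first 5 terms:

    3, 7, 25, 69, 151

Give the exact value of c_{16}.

1st diffs: 4, 18, 44, 82.
2nd diffs: 14, 26, 38.
3rd diffs: 12, 12 (constant).
Newton forward-difference form: c_k = 3 + 4·C(k,1) + 14·C(k,2) + 12·C(k,3).
At k = 16: k = 16, so c_{16} = 3 + 64 + 1680 + 6720 = 8467.

8467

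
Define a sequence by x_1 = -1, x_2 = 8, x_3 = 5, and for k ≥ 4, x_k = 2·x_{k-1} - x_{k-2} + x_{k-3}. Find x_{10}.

Step forward from the initial values:
x_4 = 1;  x_5 = 5;  x_6 = 14;  x_7 = 24;  x_8 = 39;  x_9 = 68;  x_{10} = 121.

121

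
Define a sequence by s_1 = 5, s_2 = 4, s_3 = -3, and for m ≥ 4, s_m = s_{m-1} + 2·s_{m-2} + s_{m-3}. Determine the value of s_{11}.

1086

Step forward from the initial values:
s_4 = 10; s_5 = 8; s_6 = 25; s_7 = 51; s_8 = 109; s_9 = 236; s_{10} = 505; s_{11} = 1086.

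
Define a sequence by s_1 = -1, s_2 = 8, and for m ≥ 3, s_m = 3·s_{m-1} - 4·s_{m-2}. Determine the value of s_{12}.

Compute successive terms:
s_3 = 28;  s_4 = 52;  s_5 = 44;  s_6 = -76;  s_7 = -404;  s_8 = -908;  s_9 = -1108;  s_{10} = 308;  s_{11} = 5356;  s_{12} = 14836.

14836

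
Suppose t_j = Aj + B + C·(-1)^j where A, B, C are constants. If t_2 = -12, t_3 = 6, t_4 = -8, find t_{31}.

At j = 2, 3, 4: 2A + B + C = -12; 3A + B - C = 6; 4A + B + C = -8.
Subtracting the first from the second: A - 2C = 18.
Subtracting the second from the third: A + 2C = -14.
Solving: C = -8, A = 2, then B = -8.
So t_j = 2·j + (-8) + (-8)·(-1)^j; at j=31 this is 62.

62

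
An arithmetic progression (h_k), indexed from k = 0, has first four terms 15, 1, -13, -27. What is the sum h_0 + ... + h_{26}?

Common difference d = -14.
h_k = 15 + (k - 0)·(-14).
h_{26} = -349; S = 27·(15 + (-349))/2 = -4509.

-4509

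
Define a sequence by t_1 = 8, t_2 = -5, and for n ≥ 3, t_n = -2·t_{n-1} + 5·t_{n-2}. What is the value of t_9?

68000

Applying the relation repeatedly:
t_3 = 50; t_4 = -125; t_5 = 500; t_6 = -1625; t_7 = 5750; t_8 = -19625; t_9 = 68000.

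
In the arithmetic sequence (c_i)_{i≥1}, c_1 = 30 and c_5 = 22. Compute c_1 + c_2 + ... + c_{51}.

-1020

Common difference d = (22 - 30) / (5 - 1) = -2.
c_i = 30 + (i - 1)·(-2).
c_{51} = -70; S = 51·(30 + (-70))/2 = -1020.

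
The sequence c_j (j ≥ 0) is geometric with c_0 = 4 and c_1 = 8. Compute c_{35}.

137438953472

Common ratio r = 2.
c_j = 4·2^(j-0).
c_{35} = 4·2^35 = 137438953472.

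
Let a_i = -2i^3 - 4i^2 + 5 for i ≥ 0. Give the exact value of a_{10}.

-2395

a_{10} = -2·10^3 - 4·10^2 + 5 = -2395.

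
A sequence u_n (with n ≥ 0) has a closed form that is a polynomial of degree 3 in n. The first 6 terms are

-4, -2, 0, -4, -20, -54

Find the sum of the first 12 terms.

1st diffs: 2, 2, -4, -16, -34.
2nd diffs: 0, -6, -12, -18.
3rd diffs: -6, -6, -6 (constant).
So u_n = -n^3 + 3n^2 - 4.
Continuing: …, -112, -200, -324, -490, …, u_{11} = -972.
Summing n = 0..11 (12 terms) gives -2886.

-2886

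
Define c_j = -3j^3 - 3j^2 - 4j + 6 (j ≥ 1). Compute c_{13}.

c_{13} = -3·13^3 - 3·13^2 - 4·13 + 6 = -7144.

-7144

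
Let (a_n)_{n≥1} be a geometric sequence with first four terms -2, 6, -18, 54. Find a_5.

Common ratio r = -3.
a_n = (-2)·(-3)^(n-1).
a_5 = (-2)·(-3)^4 = -162.

-162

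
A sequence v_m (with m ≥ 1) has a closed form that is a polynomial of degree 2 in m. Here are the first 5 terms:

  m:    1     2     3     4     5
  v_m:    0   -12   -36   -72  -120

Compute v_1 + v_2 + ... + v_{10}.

1st diffs: -12, -24, -36, -48.
2nd diffs: -12, -12, -12 (constant).
Newton forward-difference form: v_m = (-12)·C(m-1,1) + (-12)·C(m-1,2).
Continuing: …, -180, -252, -336, -432, …, v_{10} = -540.
Summing m = 1..10 (10 terms) gives -1980.

-1980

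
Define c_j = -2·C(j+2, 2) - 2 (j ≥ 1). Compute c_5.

-44

C(7, 2) = 21, so c_5 = -44.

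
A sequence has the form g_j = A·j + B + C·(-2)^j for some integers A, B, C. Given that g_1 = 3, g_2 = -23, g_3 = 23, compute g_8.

Plug in j = 1, 2, 3: A + B - 2C = 3; 2A + B + 4C = -23; 3A + B - 8C = 23.
Subtracting the first from the second: A + 6C = -26.
Subtracting the second from the third: A - 12C = 46.
Solving: C = -4, A = -2, then B = -3.
Therefore g_8 = -16 + (-3) + (-4)·256 = -1043.

-1043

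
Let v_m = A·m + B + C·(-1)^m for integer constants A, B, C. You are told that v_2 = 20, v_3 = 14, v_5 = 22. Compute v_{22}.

100

Write the equations: 2A + B + C = 20; 3A + B - C = 14; 5A + B - C = 22.
Subtracting the first from the second: A - 2C = -6.
Subtracting the second from the third: 2A = 8.
Solving: C = 5, A = 4, then B = 7.
Hence v_{22} = 4·22 + 7 + 5·1 = 100.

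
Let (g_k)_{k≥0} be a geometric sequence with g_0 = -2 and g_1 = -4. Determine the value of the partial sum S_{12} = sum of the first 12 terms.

Common ratio r = 2.
g_k = (-2)·2^(k-0).
S = (-2)·(2^12 - 1)/(2 - 1) = (-2)·(4096 - 1)/(1) = -8190.

-8190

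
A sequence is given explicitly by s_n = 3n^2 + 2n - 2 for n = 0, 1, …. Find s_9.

s_9 = 3·9^2 + 2·9 - 2 = 259.

259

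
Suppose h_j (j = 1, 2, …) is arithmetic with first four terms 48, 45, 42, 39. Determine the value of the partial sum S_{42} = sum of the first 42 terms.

-567

Common difference d = -3.
h_j = 48 + (j - 1)·(-3).
h_{42} = -75; S = 42·(48 + (-75))/2 = -567.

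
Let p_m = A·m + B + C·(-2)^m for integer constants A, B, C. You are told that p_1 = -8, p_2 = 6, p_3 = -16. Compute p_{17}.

-262116

At m = 1, 2, 3: A + B - 2C = -8; 2A + B + 4C = 6; 3A + B - 8C = -16.
Subtracting the first from the second: A + 6C = 14.
Subtracting the second from the third: A - 12C = -22.
Solving: C = 2, A = 2, then B = -6.
Hence p_{17} = 2·17 + (-6) + 2·(-131072) = -262116.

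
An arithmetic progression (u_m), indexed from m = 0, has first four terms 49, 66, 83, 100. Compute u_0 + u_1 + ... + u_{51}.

25090

Common difference d = 17.
u_m = 49 + (m - 0)·17.
u_{51} = 916; S = 52·(49 + 916)/2 = 25090.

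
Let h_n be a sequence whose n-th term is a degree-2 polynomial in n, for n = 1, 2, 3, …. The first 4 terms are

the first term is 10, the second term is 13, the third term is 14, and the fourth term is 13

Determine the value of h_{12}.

-67

1st diffs: 3, 1, -1.
2nd diffs: -2, -2 (constant).
Newton forward-difference form: h_n = 10 + 3·C(n-1,1) + (-2)·C(n-1,2).
At n = 12: n-1 = 11, so h_{12} = 10 + 33 - 110 = -67.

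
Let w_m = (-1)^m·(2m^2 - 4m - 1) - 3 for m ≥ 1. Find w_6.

44

(-1)^6 = 1; 2m^2 - 4m - 1 at m=6 is 47; so w_6 = 44.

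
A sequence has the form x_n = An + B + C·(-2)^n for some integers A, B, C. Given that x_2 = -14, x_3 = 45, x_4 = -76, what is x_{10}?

The three given values yield: 2A + B + 4C = -14; 3A + B - 8C = 45; 4A + B + 16C = -76.
Subtracting the first from the second: A - 12C = 59.
Subtracting the second from the third: A + 24C = -121.
Solving: C = -5, A = -1, then B = 8.
Hence x_{10} = -1·10 + 8 + (-5)·1024 = -5122.

-5122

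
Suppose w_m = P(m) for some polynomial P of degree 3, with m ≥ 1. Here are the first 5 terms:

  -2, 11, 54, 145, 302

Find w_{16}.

11533

1st diffs: 13, 43, 91, 157.
2nd diffs: 30, 48, 66.
3rd diffs: 18, 18 (constant).
Newton forward-difference form: w_m = -2 + 13·C(m-1,1) + 30·C(m-1,2) + 18·C(m-1,3).
At m = 16: m-1 = 15, so w_{16} = -2 + 195 + 3150 + 8190 = 11533.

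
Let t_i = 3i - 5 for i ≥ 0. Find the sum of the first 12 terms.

138

Over i = 0..11: Σi = 66.
Total = (3)·66 + (-5)·12 = 138.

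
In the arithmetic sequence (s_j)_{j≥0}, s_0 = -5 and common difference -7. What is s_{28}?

-201

s_j = -5 + (j - 0)·(-7).
s_{28} = -5 + 28·(-7) = -201.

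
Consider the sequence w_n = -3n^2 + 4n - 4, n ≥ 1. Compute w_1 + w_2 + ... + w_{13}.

-2145

Over n = 1..13: Σn = 91, Σn² = 819.
Total = (-3)·819 + (4)·91 + (-4)·13 = -2145.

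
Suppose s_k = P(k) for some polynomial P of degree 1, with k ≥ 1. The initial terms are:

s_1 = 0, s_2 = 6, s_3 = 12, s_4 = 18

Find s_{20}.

114

1st diffs: 6, 6, 6 (constant).
So s_k = 6k - 6.
Evaluating at k = 20 gives s_{20} = 114.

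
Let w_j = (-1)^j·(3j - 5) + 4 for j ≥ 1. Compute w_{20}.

59

(-1)^20 = 1; 3j - 5 at j=20 is 55; so w_{20} = 59.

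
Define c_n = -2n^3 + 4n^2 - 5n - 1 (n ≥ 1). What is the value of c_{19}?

-12370

c_{19} = -2·19^3 + 4·19^2 - 5·19 - 1 = -12370.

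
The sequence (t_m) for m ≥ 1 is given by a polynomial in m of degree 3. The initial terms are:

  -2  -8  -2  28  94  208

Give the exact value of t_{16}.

1st diffs: -6, 6, 30, 66, 114.
2nd diffs: 12, 24, 36, 48.
3rd diffs: 12, 12, 12 (constant).
Newton forward-difference form: t_m = -2 + (-6)·C(m-1,1) + 12·C(m-1,2) + 12·C(m-1,3).
At m = 16: m-1 = 15, so t_{16} = -2 - 90 + 1260 + 5460 = 6628.

6628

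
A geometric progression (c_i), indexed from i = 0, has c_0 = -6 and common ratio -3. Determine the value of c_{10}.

c_i = (-6)·(-3)^(i-0).
c_{10} = (-6)·(-3)^10 = -354294.

-354294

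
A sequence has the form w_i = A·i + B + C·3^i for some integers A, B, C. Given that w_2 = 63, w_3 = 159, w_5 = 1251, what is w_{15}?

71744631

The three given values yield: 2A + B + 9C = 63; 3A + B + 27C = 159; 5A + B + 243C = 1251.
Subtracting the first from the second: A + 18C = 96.
Subtracting the second from the third: 2A + 216C = 1092.
Solving: C = 5, A = 6, then B = 6.
Hence w_{15} = 6·15 + 6 + 5·14348907 = 71744631.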